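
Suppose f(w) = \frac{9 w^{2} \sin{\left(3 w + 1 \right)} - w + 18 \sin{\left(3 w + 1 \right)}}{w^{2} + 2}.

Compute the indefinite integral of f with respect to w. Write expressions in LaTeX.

Differentiate the proposed F(w) back; it has to land on f(w) exactly.
Check: d/dw[- \frac{\log{\left(\frac{3 w^{2}}{2} + 3 \right)}}{2} - 3 \cos{\left(3 w + 1 \right)}] = \frac{9 w^{2} \sin{\left(3 w + 1 \right)} - w + 18 \sin{\left(3 w + 1 \right)}}{w^{2} + 2} = f(w).

F(w) = - \frac{\log{\left(\frac{3 w^{2}}{2} + 3 \right)}}{2} - 3 \cos{\left(3 w + 1 \right)} + C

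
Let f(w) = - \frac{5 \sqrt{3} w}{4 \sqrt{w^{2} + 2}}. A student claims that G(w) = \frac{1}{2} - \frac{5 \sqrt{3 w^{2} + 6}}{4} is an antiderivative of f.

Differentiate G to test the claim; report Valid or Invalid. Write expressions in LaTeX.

d/dw[G] = - \frac{5 \sqrt{3} w}{4 \sqrt{w^{2} + 2}}
This equals f(w) exactly, so the claim holds.

Valid - differentiating G returns exactly f.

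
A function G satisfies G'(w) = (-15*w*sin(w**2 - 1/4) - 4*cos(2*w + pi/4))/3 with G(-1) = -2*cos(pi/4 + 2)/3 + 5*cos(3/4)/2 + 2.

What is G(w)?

G(w) = -2*sin(2*w + pi/4)/3 + 5*cos(w**2 - 1/4)/2 + 2

Check a candidate G(w) by differentiating: d/dw[G] must match the given G'(w).
A general antiderivative is -2*sin(2*w + pi/4)/3 + 5*cos(w**2 - 1/4)/2 + C.
The condition gives C = -2*cos(pi/4 + 2)/3 + 5*cos(3/4)/2 + 2 - (-2*cos(pi/4 + 2)/3 + 5*cos(3/4)/2) = 2.
So G(w) = -2*sin(2*w + pi/4)/3 + 5*cos(w**2 - 1/4)/2 + 2.
Check: d/dw[-2*sin(2*w + pi/4)/3 + 5*cos(w**2 - 1/4)/2 + 2] = -5*w*sin(w**2 - 1/4) - 4*cos(2*w + pi/4)/3, which equals G'(w).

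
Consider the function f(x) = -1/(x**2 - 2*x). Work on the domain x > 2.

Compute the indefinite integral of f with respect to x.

F(x) = log(x)/2 - log(x - 2)/2 + C

Factor the denominator (x*(x - 2)) and decompose: f = -1/(2*(x - 2)) + 1/(2*x); each piece integrates to a log, atan, or power term.
Check: d/dx[log(x)/2 - log(x - 2)/2] = -1/(x**2 - 2*x) = f(x).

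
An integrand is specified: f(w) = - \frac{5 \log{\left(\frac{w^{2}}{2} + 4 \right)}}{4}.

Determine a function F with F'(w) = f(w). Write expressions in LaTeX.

Differentiate the proposed F(w) back; it has to land on f(w) exactly.
Check: d/dw[- \frac{5 \left(w \log{\left(\frac{w^{2}}{2} + 4 \right)} - 2 w + 4 \sqrt{2} \operatorname{atan}{\left(\frac{\sqrt{2} w}{4} \right)}\right)}{4}] = - \frac{5 \log{\left(\frac{w^{2}}{2} + 4 \right)}}{4} = f(w).

An antiderivative is F(w) = - \frac{5 \left(w \log{\left(\frac{w^{2}}{2} + 4 \right)} - 2 w + 4 \sqrt{2} \operatorname{atan}{\left(\frac{\sqrt{2} w}{4} \right)}\right)}{4}.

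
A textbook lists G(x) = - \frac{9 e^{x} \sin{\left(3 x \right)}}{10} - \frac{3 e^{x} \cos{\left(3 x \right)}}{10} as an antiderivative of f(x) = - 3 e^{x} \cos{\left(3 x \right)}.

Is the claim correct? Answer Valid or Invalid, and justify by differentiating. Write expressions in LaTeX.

d/dx[G] = - 3 e^{x} \cos{\left(3 x \right)}
This equals f(x) exactly, so the claim holds.

Valid: G'(x) = f(x).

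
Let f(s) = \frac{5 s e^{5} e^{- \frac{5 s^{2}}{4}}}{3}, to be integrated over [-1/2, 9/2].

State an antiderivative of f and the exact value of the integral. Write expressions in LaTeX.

f matches the chain-rule pattern g'(h)*h' with inner function h(s) = 5 - \frac{5 s^{2}}{4}; substituting u = h(s) collapses the integral.
F(s) = - \frac{2 e^{5 - \frac{5 s^{2}}{4}}}{3} is an antiderivative of f.
Check: d/ds[- \frac{2 e^{5 - \frac{5 s^{2}}{4}}}{3}] = \frac{5 s e^{5} e^{- \frac{5 s^{2}}{4}}}{3} = f(s).
F(9/2) = - \frac{2}{3 e^{\frac{325}{16}}}; F(-1/2) = - \frac{2 e^{\frac{75}{16}}}{3}.
Integral = F(9/2) - F(-1/2) = - \frac{2}{3 e^{\frac{325}{16}}} + \frac{2 e^{\frac{75}{16}}}{3}.

Antiderivative: F(s) = - \frac{2 e^{5 - \frac{5 s^{2}}{4}}}{3}; value = - \frac{2}{3 e^{\frac{325}{16}}} + \frac{2 e^{\frac{75}{16}}}{3}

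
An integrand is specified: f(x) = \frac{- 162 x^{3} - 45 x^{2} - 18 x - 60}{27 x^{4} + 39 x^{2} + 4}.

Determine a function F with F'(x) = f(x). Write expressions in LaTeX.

For F(x) to be correct the identity F'(x) - f(x) = 0 must hold.
Check: d/dx[- 3 \log{\left(\frac{3 x^{2}}{2} + 2 \right)} - 5 \operatorname{atan}{\left(3 x \right)}] = \frac{- 162 x^{3} - 45 x^{2} - 18 x - 60}{27 x^{4} + 39 x^{2} + 4} = f(x).

An antiderivative is F(x) = - 3 \log{\left(\frac{3 x^{2}}{2} + 2 \right)} - 5 \operatorname{atan}{\left(3 x \right)}.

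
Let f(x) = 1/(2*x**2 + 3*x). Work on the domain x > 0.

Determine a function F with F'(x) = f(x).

An antiderivative is F(x) = -(-log(x) + log(x + 3/2))/3.

The denominator factors as x*(2*x + 3); partial fractions split f into directly integrable pieces: -2/(3*(2*x + 3)) + 1/(3*x).
Check: d/dx[-(-log(x) + log(x + 3/2))/3] = 1/(2*x**2 + 3*x) = f(x).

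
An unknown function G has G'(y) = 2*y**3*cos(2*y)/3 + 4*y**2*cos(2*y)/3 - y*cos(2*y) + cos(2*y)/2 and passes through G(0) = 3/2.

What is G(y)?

Integrate term by term and add the pieces.
A general antiderivative is y**3*sin(2*y)/3 + 2*y**2*sin(2*y)/3 + y**2*cos(2*y)/2 - y*sin(2*y) + 2*y*cos(2*y)/3 - sin(2*y)/12 - cos(2*y)/2 + C.
The condition gives C = 3/2 - (-1/2) = 2.
So G(y) = y**3*sin(2*y)/3 + 2*y**2*sin(2*y)/3 + y**2*cos(2*y)/2 - y*sin(2*y) + 2*y*cos(2*y)/3 - sin(2*y)/12 - cos(2*y)/2 + 2.
Check: d/dy[y**3*sin(2*y)/3 + 2*y**2*sin(2*y)/3 + y**2*cos(2*y)/2 - y*sin(2*y) + 2*y*cos(2*y)/3 - sin(2*y)/12 - cos(2*y)/2 + 2] = 2*y**3*cos(2*y)/3 + 4*y**2*cos(2*y)/3 - y*cos(2*y) + cos(2*y)/2 = G'(y).

G(y) = y**3*sin(2*y)/3 + 2*y**2*sin(2*y)/3 + y**2*cos(2*y)/2 - y*sin(2*y) + 2*y*cos(2*y)/3 - sin(2*y)/12 - cos(2*y)/2 + 2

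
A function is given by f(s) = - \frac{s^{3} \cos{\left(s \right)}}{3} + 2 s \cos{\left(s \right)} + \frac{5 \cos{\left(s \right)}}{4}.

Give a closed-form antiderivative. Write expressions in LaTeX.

Integrate term by term and add the pieces.
Check: d/ds[- \frac{s^{3} \sin{\left(s \right)}}{3} - s^{2} \cos{\left(s \right)} + 4 s \sin{\left(s \right)} + \frac{5 \sin{\left(s \right)}}{4} + 4 \cos{\left(s \right)}] = - \frac{s^{3} \cos{\left(s \right)}}{3} + 2 s \cos{\left(s \right)} + \frac{5 \cos{\left(s \right)}}{4} = f(s).

An antiderivative is F(s) = - \frac{s^{3} \sin{\left(s \right)}}{3} - s^{2} \cos{\left(s \right)} + 4 s \sin{\left(s \right)} + \frac{5 \sin{\left(s \right)}}{4} + 4 \cos{\left(s \right)}.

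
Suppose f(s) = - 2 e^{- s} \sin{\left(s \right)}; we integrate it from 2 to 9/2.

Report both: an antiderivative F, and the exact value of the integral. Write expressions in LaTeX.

Differentiate the proposed F(s) back; it has to land on f(s) exactly.
F(s) = e^{- s} \sin{\left(s \right)} + e^{- s} \cos{\left(s \right)} is an antiderivative of f.
Check: d/ds[e^{- s} \sin{\left(s \right)} + e^{- s} \cos{\left(s \right)}] = - 2 e^{- s} \sin{\left(s \right)} = f(s).
F(9/2) = \frac{\sin{\left(\frac{9}{2} \right)}}{e^{\frac{9}{2}}} + \frac{\cos{\left(\frac{9}{2} \right)}}{e^{\frac{9}{2}}}; F(2) = \frac{\cos{\left(2 \right)}}{e^{2}} + \frac{\sin{\left(2 \right)}}{e^{2}}.
Integral = F(9/2) - F(2) = - \frac{\sin{\left(2 \right)}}{e^{2}} + \frac{\sin{\left(\frac{9}{2} \right)}}{e^{\frac{9}{2}}} + \frac{\cos{\left(\frac{9}{2} \right)}}{e^{\frac{9}{2}}} - \frac{\cos{\left(2 \right)}}{e^{2}}.

Antiderivative: F(s) = e^{- s} \sin{\left(s \right)} + e^{- s} \cos{\left(s \right)}; value = - \frac{\sin{\left(2 \right)}}{e^{2}} + \frac{\sin{\left(\frac{9}{2} \right)}}{e^{\frac{9}{2}}} + \frac{\cos{\left(\frac{9}{2} \right)}}{e^{\frac{9}{2}}} - \frac{\cos{\left(2 \right)}}{e^{2}}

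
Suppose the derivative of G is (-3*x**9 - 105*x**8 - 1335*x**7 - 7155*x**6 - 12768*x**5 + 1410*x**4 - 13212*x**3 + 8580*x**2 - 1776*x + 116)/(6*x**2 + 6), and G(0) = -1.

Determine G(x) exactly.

Any candidate G(x) must reproduce the stated G'(x) exactly.
A general antiderivative is -(-x**2/2 - 5*x + 1)**4 - 2*atan(x)/3 + C.
The condition gives C = -1 - (-1) = 0.
So G(x) = -x**8/16 - 5*x**7/2 - 37*x**6 - 235*x**5 - 953*x**4/2 + 470*x**3 - 148*x**2 + 20*x - 2*atan(x)/3 - 1.
Check: d/dx[-x**8/16 - 5*x**7/2 - 37*x**6 - 235*x**5 - 953*x**4/2 + 470*x**3 - 148*x**2 + 20*x - 2*atan(x)/3 - 1] = (-3*x**9 - 105*x**8 - 1335*x**7 - 7155*x**6 - 12768*x**5 + 1410*x**4 - 13212*x**3 + 8580*x**2 - 1776*x + 116)/(6*x**2 + 6) = G'(x).

G(x) = -x**8/16 - 5*x**7/2 - 37*x**6 - 235*x**5 - 953*x**4/2 + 470*x**3 - 148*x**2 + 20*x - 2*atan(x)/3 - 1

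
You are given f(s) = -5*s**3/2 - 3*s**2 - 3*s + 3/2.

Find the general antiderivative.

Integrate term by term and add the pieces.
Check: d/ds[s*(-5*s**3 - 8*s**2 - 12*s + 12)/8] = -5*s**3/2 - 3*s**2 - 3*s + 3/2 = f(s).

F(s) = s*(-5*s**3 - 8*s**2 - 12*s + 12)/8 + C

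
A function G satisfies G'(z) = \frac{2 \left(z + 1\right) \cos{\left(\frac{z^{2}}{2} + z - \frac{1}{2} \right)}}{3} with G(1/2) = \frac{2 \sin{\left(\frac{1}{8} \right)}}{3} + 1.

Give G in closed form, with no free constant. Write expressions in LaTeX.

The substitution u = \frac{z^{2}}{2} + z - \frac{1}{2} works: G'(z) is exactly (dG/du)*(du/dz) for that inner function.
A general antiderivative is \frac{2 \sin{\left(\frac{z^{2}}{2} + z - \frac{1}{2} \right)}}{3} + C.
The condition gives C = \frac{2 \sin{\left(\frac{1}{8} \right)}}{3} + 1 - (\frac{2 \sin{\left(\frac{1}{8} \right)}}{3}) = 1.
So G(z) = \frac{2 \sin{\left(\frac{z^{2}}{2} + z - \frac{1}{2} \right)}}{3} + 1.
Check: d/dz[\frac{2 \sin{\left(\frac{z^{2}}{2} + z - \frac{1}{2} \right)}}{3} + 1] = \frac{2 z \cos{\left(\frac{z^{2}}{2} + z - \frac{1}{2} \right)}}{3} + \frac{2 \cos{\left(\frac{z^{2}}{2} + z - \frac{1}{2} \right)}}{3}, which equals G'(z).

G(z) = \frac{2 \sin{\left(\frac{z^{2}}{2} + z - \frac{1}{2} \right)}}{3} + 1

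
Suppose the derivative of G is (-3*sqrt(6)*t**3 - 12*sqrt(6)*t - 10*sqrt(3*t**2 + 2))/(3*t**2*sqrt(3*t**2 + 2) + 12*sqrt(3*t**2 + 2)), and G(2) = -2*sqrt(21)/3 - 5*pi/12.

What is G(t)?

G(t) = sqrt(3)*(-3*sqrt(2)*sqrt(3*t**2 + 2) - 5*sqrt(3)*atan(t/2))/9

Recover the given G'(t) by differentiating a candidate G(t); any mismatch rules it out.
A general antiderivative is -sqrt(2*t**2 + 4/3) - 5*atan(t/2)/3 + C.
The condition gives C = -2*sqrt(21)/3 - 5*pi/12 - (-2*sqrt(21)/3 - 5*pi/12) = 0.
So G(t) = sqrt(3)*(-3*sqrt(2)*sqrt(3*t**2 + 2) - 5*sqrt(3)*atan(t/2))/9.
Check: d/dt[sqrt(3)*(-3*sqrt(2)*sqrt(3*t**2 + 2) - 5*sqrt(3)*atan(t/2))/9] = (-3*sqrt(6)*t**3 - 12*sqrt(6)*t - 10*sqrt(3*t**2 + 2))/(3*t**2*sqrt(3*t**2 + 2) + 12*sqrt(3*t**2 + 2)) = G'(t).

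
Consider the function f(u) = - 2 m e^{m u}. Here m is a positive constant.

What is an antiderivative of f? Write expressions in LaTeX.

An antiderivative is F(u) = - 2 e^{m u}.

Whatever form F(u) takes, F'(u) = f(u) is non-negotiable.
Check: d/du[- 2 e^{m u}] = - 2 m e^{m u} = f(u).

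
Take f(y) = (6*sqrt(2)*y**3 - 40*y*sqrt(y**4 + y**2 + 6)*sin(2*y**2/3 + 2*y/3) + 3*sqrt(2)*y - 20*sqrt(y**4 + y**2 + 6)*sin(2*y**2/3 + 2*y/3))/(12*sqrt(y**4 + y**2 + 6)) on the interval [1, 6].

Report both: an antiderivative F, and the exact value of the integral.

Antiderivative: F(y) = sqrt(y**4/2 + y**2/2 + 3)/2 + 5*cos(2*y**2/3 + 2*y/3)/2; value = 5*cos(28)/2 - 1 - 5*cos(4/3)/2 + sqrt(669)/2

A first test for any F(y): its y-derivative must equal f(y) identically.
F(y) = sqrt(y**4/2 + y**2/2 + 3)/2 + 5*cos(2*y**2/3 + 2*y/3)/2 is an antiderivative of f.
Check: d/dy[sqrt(y**4/2 + y**2/2 + 3)/2 + 5*cos(2*y**2/3 + 2*y/3)/2] = (6*sqrt(2)*y**3 - 40*y*sqrt(y**4 + y**2 + 6)*sin(2*y**2/3 + 2*y/3) + 3*sqrt(2)*y - 20*sqrt(y**4 + y**2 + 6)*sin(2*y**2/3 + 2*y/3))/(12*sqrt(y**4 + y**2 + 6)) = f(y).
F(6) = 5*cos(28)/2 + sqrt(669)/2; F(1) = 5*cos(4/3)/2 + 1.
Integral = F(6) - F(1) = 5*cos(28)/2 - 1 - 5*cos(4/3)/2 + sqrt(669)/2.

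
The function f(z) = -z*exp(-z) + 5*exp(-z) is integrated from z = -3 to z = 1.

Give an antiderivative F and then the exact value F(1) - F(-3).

Recognize the product-rule pattern: f = u'v + uv' with u = z - 4, v = exp(-z), so integration by parts undoes it.
F(z) = (z - 4)*exp(-z) is an antiderivative of f.
Check: d/dz[(z - 4)*exp(-z)] = (5 - z)*exp(-z), which equals f(z).
F(1) = -3*exp(-1); F(-3) = -7*exp(3).
Integral = F(1) - F(-3) = -3*exp(-1) + 7*exp(3).

Antiderivative: F(z) = (z - 4)*exp(-z); value = -3*exp(-1) + 7*exp(3)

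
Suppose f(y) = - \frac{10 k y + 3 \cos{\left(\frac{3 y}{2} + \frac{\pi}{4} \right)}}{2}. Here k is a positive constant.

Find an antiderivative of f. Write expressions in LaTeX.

An antiderivative is F(y) = - \frac{5 k y^{2}}{2} - \sin{\left(\frac{3 y}{2} + \frac{\pi}{4} \right)}.

For F(y) to be correct the identity F'(y) - f(y) = 0 must hold.
Check: d/dy[- \frac{5 k y^{2}}{2} - \sin{\left(\frac{3 y}{2} + \frac{\pi}{4} \right)}] = - 5 k y - \frac{3 \cos{\left(\frac{3 y}{2} + \frac{\pi}{4} \right)}}{2}, which equals f(y).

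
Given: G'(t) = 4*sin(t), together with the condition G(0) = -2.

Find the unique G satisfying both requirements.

G(t) = 2*(1 - 2*cos(t))

Differentiate the proposed G(t) back; it has to land on the given G'(t).
A general antiderivative is -4*cos(t) + C.
The condition gives C = -2 - (-4) = 2.
So G(t) = 2*(1 - 2*cos(t)).
Check: d/dt[2*(1 - 2*cos(t))] = 4*sin(t) = G'(t).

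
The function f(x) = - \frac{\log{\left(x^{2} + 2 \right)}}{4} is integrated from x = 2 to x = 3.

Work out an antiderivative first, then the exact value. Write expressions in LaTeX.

Antiderivative: F(x) = - \frac{x \log{\left(x^{2} + 2 \right)}}{4} + \frac{x}{2} - \frac{\sqrt{2} \operatorname{atan}{\left(\frac{\sqrt{2} x}{2} \right)}}{2}; value = - \frac{3 \log{\left(11 \right)}}{4} - \frac{\sqrt{2} \operatorname{atan}{\left(\frac{3 \sqrt{2}}{2} \right)}}{2} + \frac{1}{2} + \frac{\sqrt{2} \operatorname{atan}{\left(\sqrt{2} \right)}}{2} + \frac{\log{\left(6 \right)}}{2}

Since d/dx undoes antidifferentiation here, F'(x) = f(x) is required of F(x).
F(x) = - \frac{x \log{\left(x^{2} + 2 \right)}}{4} + \frac{x}{2} - \frac{\sqrt{2} \operatorname{atan}{\left(\frac{\sqrt{2} x}{2} \right)}}{2} is an antiderivative of f.
Check: d/dx[- \frac{x \log{\left(x^{2} + 2 \right)}}{4} + \frac{x}{2} - \frac{\sqrt{2} \operatorname{atan}{\left(\frac{\sqrt{2} x}{2} \right)}}{2}] = - \frac{\log{\left(x^{2} + 2 \right)}}{4} = f(x).
F(3) = - \frac{3 \log{\left(11 \right)}}{4} - \frac{\sqrt{2} \operatorname{atan}{\left(\frac{3 \sqrt{2}}{2} \right)}}{2} + \frac{3}{2}; F(2) = - \frac{\log{\left(6 \right)}}{2} - \frac{\sqrt{2} \operatorname{atan}{\left(\sqrt{2} \right)}}{2} + 1.
Integral = F(3) - F(2) = - \frac{3 \log{\left(11 \right)}}{4} - \frac{\sqrt{2} \operatorname{atan}{\left(\frac{3 \sqrt{2}}{2} \right)}}{2} + \frac{1}{2} + \frac{\sqrt{2} \operatorname{atan}{\left(\sqrt{2} \right)}}{2} + \frac{\log{\left(6 \right)}}{2}.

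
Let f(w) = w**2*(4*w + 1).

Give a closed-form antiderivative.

An antiderivative is F(w) = w**4 + w**3/3.

Check any antiderivative F(w) by computing F'(w) and comparing it with f(w).
Check: d/dw[w**4 + w**3/3] = 4*w**3 + w**2, which equals f(w).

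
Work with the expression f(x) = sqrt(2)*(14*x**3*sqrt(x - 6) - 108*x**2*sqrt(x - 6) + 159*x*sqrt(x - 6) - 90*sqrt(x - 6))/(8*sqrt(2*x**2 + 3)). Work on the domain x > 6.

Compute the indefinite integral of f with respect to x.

F(x) = sqrt(2)*(x**2*sqrt(x - 6)*sqrt(2*x**2 + 3) - 12*x*sqrt(x - 6)*sqrt(2*x**2 + 3) + 36*sqrt(x - 6)*sqrt(2*x**2 + 3))/4 + C

f has the shape u'v + uv' for u = (x - 6)**(5/2)/2 and v = sqrt(x**2 + 3/2) — it is the derivative of the product u*v.
Check: d/dx[sqrt(2)*(x**2*sqrt(x - 6)*sqrt(2*x**2 + 3) - 12*x*sqrt(x - 6)*sqrt(2*x**2 + 3) + 36*sqrt(x - 6)*sqrt(2*x**2 + 3))/4] = (14*sqrt(2)*x**4 - 192*sqrt(2)*x**3 + 807*sqrt(2)*x**2 - 1044*sqrt(2)*x + 540*sqrt(2))/(8*sqrt(x - 6)*sqrt(2*x**2 + 3)), which equals f(x).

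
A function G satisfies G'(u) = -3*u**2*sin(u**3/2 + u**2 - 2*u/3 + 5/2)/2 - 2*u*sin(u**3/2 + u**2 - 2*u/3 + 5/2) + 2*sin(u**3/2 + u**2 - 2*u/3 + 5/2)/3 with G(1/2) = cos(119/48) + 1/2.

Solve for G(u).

G(u) = (2*cos(u**3/2 + u**2 - 2*u/3 + 5/2) + 1)/2

G'(u) matches the chain-rule pattern g'(h)*h' with inner function h(u) = u**3/2 + u**2 - 2*u/3 + 5/2; substituting w = h(u) collapses the integral.
A general antiderivative is cos(u**3/2 + u**2 - 2*u/3 + 5/2) + C.
The condition gives C = cos(119/48) + 1/2 - (cos(119/48)) = 1/2.
So G(u) = (2*cos(u**3/2 + u**2 - 2*u/3 + 5/2) + 1)/2.
Check: d/du[(2*cos(u**3/2 + u**2 - 2*u/3 + 5/2) + 1)/2] = -3*u**2*sin(u**3/2 + u**2 - 2*u/3 + 5/2)/2 - 2*u*sin(u**3/2 + u**2 - 2*u/3 + 5/2) + 2*sin(u**3/2 + u**2 - 2*u/3 + 5/2)/3 = G'(u).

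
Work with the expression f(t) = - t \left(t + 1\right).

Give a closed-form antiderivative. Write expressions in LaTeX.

An antiderivative F(t) passes only if d/dt[F] lands on f(t) exactly.
Check: d/dt[\frac{t^{2} \left(- 2 t - 3\right)}{6}] = - t^{2} - t, which equals f(t).

An antiderivative is F(t) = \frac{t^{2} \left(- 2 t - 3\right)}{6}.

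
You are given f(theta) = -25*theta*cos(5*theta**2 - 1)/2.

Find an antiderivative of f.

The substitution u = 5*theta**2 - 1 works: f is exactly (dF/du)*(du/dtheta) for that inner function.
Check: d/dtheta[-5*sin(5*theta**2 - 1)/4] = -25*theta*cos(5*theta**2 - 1)/2 = f(theta).

An antiderivative is F(theta) = -5*sin(5*theta**2 - 1)/4.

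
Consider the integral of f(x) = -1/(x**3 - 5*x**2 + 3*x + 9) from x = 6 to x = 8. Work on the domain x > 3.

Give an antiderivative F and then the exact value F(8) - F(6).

Factor the denominator ((x - 3)**2*(x + 1)) and decompose: f = -1/(16*(x + 1)) + 1/(16*(x - 3)) - 1/(4*(x - 3)**2); each piece integrates to a log, atan, or power term.
F(x) = log(x - 3)/16 - log(x + 1)/16 + 1/(4*x - 12) is an antiderivative of f.
Check: d/dx[log(x - 3)/16 - log(x + 1)/16 + 1/(4*x - 12)] = -1/(x**3 - 5*x**2 + 3*x + 9) = f(x).
F(8) = -log(9)/16 + 1/20 + log(5)/16; F(6) = -log(7)/16 + log(3)/16 + 1/12.
Integral = F(8) - F(6) = -log(9)/16 - log(3)/16 - 1/30 + log(5)/16 + log(7)/16.

Antiderivative: F(x) = log(x - 3)/16 - log(x + 1)/16 + 1/(4*x - 12); value = -log(9)/16 - log(3)/16 - 1/30 + log(5)/16 + log(7)/16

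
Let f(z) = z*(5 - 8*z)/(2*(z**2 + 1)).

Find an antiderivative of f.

Check any antiderivative F(z) by computing F'(z) and comparing it with f(z).
Check: d/dz[-4*z + 5*log(z**2 + 1)/4 + 4*atan(z)] = (-8*z**2 + 5*z)/(2*z**2 + 2), which equals f(z).

An antiderivative is F(z) = -4*z + 5*log(z**2 + 1)/4 + 4*atan(z).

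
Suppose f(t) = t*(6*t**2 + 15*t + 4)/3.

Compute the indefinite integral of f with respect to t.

F(t) = t**2*(3*t**2 + 10*t + 4)/6 + C

Since d/dt undoes antidifferentiation here, F'(t) = f(t) is required of F(t).
Check: d/dt[t**2*(3*t**2 + 10*t + 4)/6] = 2*t**3 + 5*t**2 + 4*t/3, which equals f(t).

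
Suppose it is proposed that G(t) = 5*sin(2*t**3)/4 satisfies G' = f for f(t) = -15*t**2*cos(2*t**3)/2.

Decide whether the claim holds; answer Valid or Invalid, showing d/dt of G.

d/dt[G] = 15*t**2*cos(2*t**3)/2
d/dt[G] - f(t) = 15*t**2*cos(2*t**3) != 0.

Invalid: d/dt[G] - f = 15*t**2*cos(2*t**3), which is not 0.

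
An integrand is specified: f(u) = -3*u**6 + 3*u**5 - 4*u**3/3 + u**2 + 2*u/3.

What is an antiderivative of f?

Integrate term by term and add the pieces.
Check: d/du[-u**2*(18*u**5 - 21*u**4 + 14*u**2 - 14*u - 14)/42] = -3*u**6 + 3*u**5 - 4*u**3/3 + u**2 + 2*u/3 = f(u).

An antiderivative is F(u) = -u**2*(18*u**5 - 21*u**4 + 14*u**2 - 14*u - 14)/42.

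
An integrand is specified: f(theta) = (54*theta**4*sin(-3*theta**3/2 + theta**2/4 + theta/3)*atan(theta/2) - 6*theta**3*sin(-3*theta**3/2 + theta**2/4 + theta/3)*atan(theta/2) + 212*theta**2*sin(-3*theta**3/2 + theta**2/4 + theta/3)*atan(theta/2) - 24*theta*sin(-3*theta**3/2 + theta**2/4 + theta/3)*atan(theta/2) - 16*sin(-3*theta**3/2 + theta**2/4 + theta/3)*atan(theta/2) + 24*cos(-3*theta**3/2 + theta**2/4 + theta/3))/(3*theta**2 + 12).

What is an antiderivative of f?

An antiderivative is F(theta) = 4*cos(-3*theta**3/2 + theta**2/4 + theta/3)*atan(theta/2).

f has the shape u'v + uv' for u = 4*atan(theta/2) and v = cos(-3*theta**3/2 + theta**2/4 + theta/3) — it is the derivative of the product u*v.
Check: d/dtheta[4*cos(-3*theta**3/2 + theta**2/4 + theta/3)*atan(theta/2)] = (54*theta**4*sin(-3*theta**3/2 + theta**2/4 + theta/3)*atan(theta/2) - 6*theta**3*sin(-3*theta**3/2 + theta**2/4 + theta/3)*atan(theta/2) + 212*theta**2*sin(-3*theta**3/2 + theta**2/4 + theta/3)*atan(theta/2) - 24*theta*sin(-3*theta**3/2 + theta**2/4 + theta/3)*atan(theta/2) - 16*sin(-3*theta**3/2 + theta**2/4 + theta/3)*atan(theta/2) + 24*cos(-3*theta**3/2 + theta**2/4 + theta/3))/(3*theta**2 + 12) = f(theta).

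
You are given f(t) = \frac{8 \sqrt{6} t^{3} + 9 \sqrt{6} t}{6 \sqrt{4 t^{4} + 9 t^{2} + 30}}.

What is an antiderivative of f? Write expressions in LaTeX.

An antiderivative is F(t) = \sqrt{\frac{2 t^{4}}{3} + \frac{3 t^{2}}{2} + 5}.

The substitution u = \frac{2 t^{4}}{3} + \frac{3 t^{2}}{2} + 5 works: f is exactly (dF/du)*(du/dt) for that inner function.
Check: d/dt[\sqrt{\frac{2 t^{4}}{3} + \frac{3 t^{2}}{2} + 5}] = \frac{8 \sqrt{6} t^{3} + 9 \sqrt{6} t}{6 \sqrt{4 t^{4} + 9 t^{2} + 30}} = f(t).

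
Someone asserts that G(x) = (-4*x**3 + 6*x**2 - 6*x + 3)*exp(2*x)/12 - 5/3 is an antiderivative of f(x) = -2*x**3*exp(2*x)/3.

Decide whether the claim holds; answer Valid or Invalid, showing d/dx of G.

Valid - the claim checks out under differentiation.

d/dx[G] = -2*x**3*exp(2*x)/3
This equals f(x) exactly, so the claim holds.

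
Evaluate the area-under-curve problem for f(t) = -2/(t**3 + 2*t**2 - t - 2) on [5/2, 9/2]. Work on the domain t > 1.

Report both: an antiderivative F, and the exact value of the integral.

The denominator factors as (t - 1)*(t + 1)*(t + 2); partial fractions split f into directly integrable pieces: -2/(3*(t + 2)) + 1/(t + 1) - 1/(3*(t - 1)).
F(t) = (-log(t - 1) + 3*log(t + 1) - 2*log(t + 2))/3 is an antiderivative of f.
Check: d/dt[(-log(t - 1) + 3*log(t + 1) - 2*log(t + 2))/3] = -2/(t**3 + 2*t**2 - t - 2) = f(t).
F(9/2) = -2*log(13/2)/3 - log(7/2)/3 + log(11/2); F(5/2) = -2*log(9/2)/3 - log(3/2)/3 + log(7/2).
Integral = F(9/2) - F(5/2) = -4*log(7/2)/3 - 2*log(13/2)/3 + log(3/2)/3 + 2*log(9/2)/3 + log(11/2).

Antiderivative: F(t) = (-log(t - 1) + 3*log(t + 1) - 2*log(t + 2))/3; value = -4*log(7/2)/3 - 2*log(13/2)/3 + log(3/2)/3 + 2*log(9/2)/3 + log(11/2)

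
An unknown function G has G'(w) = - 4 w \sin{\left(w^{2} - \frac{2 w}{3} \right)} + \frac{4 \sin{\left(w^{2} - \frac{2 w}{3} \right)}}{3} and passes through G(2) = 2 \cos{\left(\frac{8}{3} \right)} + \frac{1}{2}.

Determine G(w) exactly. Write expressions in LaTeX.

The substitution u = w^{2} - \frac{2 w}{3} works: G'(w) is exactly (dG/du)*(du/dw) for that inner function.
A general antiderivative is 2 \cos{\left(w^{2} - \frac{2 w}{3} \right)} + C.
The condition gives C = 2 \cos{\left(\frac{8}{3} \right)} + \frac{1}{2} - (2 \cos{\left(\frac{8}{3} \right)}) = \frac{1}{2}.
So G(w) = \frac{4 \cos{\left(w^{2} - \frac{2 w}{3} \right)} + 1}{2}.
Check: d/dw[\frac{4 \cos{\left(w^{2} - \frac{2 w}{3} \right)} + 1}{2}] = - 4 w \sin{\left(w^{2} - \frac{2 w}{3} \right)} + \frac{4 \sin{\left(w^{2} - \frac{2 w}{3} \right)}}{3} = G'(w).

G(w) = \frac{4 \cos{\left(w^{2} - \frac{2 w}{3} \right)} + 1}{2}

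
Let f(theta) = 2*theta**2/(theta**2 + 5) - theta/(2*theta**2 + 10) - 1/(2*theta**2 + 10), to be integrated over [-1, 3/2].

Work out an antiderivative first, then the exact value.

Integrate term by term and add the pieces.
F(theta) = 2*theta - log(theta**2 + 5)/4 - 21*sqrt(5)*atan(sqrt(5)*theta/5)/10 is an antiderivative of f.
Check: d/dtheta[2*theta - log(theta**2 + 5)/4 - 21*sqrt(5)*atan(sqrt(5)*theta/5)/10] = (4*theta**2 - theta - 1)/(2*theta**2 + 10), which equals f(theta).
F(3/2) = -21*sqrt(5)*atan(3*sqrt(5)/10)/10 - log(29/4)/4 + 3; F(-1) = -2 - log(6)/4 + 21*sqrt(5)*atan(sqrt(5)/5)/10.
Integral = F(3/2) - F(-1) = -21*sqrt(5)*atan(3*sqrt(5)/10)/10 - 21*sqrt(5)*atan(sqrt(5)/5)/10 - log(29/4)/4 + log(6)/4 + 5.

Antiderivative: F(theta) = 2*theta - log(theta**2 + 5)/4 - 21*sqrt(5)*atan(sqrt(5)*theta/5)/10; value = -21*sqrt(5)*atan(3*sqrt(5)/10)/10 - 21*sqrt(5)*atan(sqrt(5)/5)/10 - log(29/4)/4 + log(6)/4 + 5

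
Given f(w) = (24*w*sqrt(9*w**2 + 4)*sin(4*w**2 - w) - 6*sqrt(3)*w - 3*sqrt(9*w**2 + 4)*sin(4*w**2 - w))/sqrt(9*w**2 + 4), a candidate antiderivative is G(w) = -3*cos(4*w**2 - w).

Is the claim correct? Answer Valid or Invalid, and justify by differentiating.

Invalid: d/dw[G] - f = 6*sqrt(3)*w/sqrt(9*w**2 + 4), which is not 0.

d/dw[G] = 24*w*sin(4*w**2 - w) - 3*sin(4*w**2 - w)
d/dw[G] - f(w) = 6*sqrt(3)*w/sqrt(9*w**2 + 4) != 0.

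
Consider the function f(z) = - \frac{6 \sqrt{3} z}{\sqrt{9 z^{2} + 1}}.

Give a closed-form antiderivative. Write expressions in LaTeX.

f matches the chain-rule pattern g'(h)*h' with inner function h(z) = 3 z^{2} + \frac{1}{3}; substituting u = h(z) collapses the integral.
Check: d/dz[- 2 \sqrt{3 z^{2} + \frac{1}{3}}] = - \frac{6 \sqrt{3} z}{\sqrt{9 z^{2} + 1}} = f(z).

An antiderivative is F(z) = - 2 \sqrt{3 z^{2} + \frac{1}{3}}.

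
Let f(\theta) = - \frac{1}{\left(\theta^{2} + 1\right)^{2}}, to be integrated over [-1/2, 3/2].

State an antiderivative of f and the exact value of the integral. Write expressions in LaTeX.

Antiderivative: F(\theta) = - \frac{\theta^{2} \operatorname{atan}{\left(\theta \right)} + \theta + \operatorname{atan}{\left(\theta \right)}}{2 \left(\theta^{2} + 1\right)}; value = - \frac{\operatorname{atan}{\left(\frac{3}{2} \right)}}{2} - \frac{28}{65} - \frac{\operatorname{atan}{\left(\frac{1}{2} \right)}}{2}

A candidate is checked by its d/d\theta: the result must match f(\theta).
F(\theta) = - \frac{\theta^{2} \operatorname{atan}{\left(\theta \right)} + \theta + \operatorname{atan}{\left(\theta \right)}}{2 \left(\theta^{2} + 1\right)} is an antiderivative of f.
Check: d/d\theta[- \frac{\theta^{2} \operatorname{atan}{\left(\theta \right)} + \theta + \operatorname{atan}{\left(\theta \right)}}{2 \left(\theta^{2} + 1\right)}] = - \frac{1}{\theta^{4} + 2 \theta^{2} + 1}, which equals f(\theta).
F(3/2) = - \frac{\operatorname{atan}{\left(\frac{3}{2} \right)}}{2} - \frac{3}{13}; F(-1/2) = \frac{1}{5} + \frac{\operatorname{atan}{\left(\frac{1}{2} \right)}}{2}.
Integral = F(3/2) - F(-1/2) = - \frac{\operatorname{atan}{\left(\frac{3}{2} \right)}}{2} - \frac{28}{65} - \frac{\operatorname{atan}{\left(\frac{1}{2} \right)}}{2}.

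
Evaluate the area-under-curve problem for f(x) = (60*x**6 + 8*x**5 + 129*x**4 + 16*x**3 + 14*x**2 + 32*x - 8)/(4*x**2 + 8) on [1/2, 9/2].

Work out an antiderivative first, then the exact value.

Since d/dx undoes antidifferentiation here, F'(x) = f(x) is required of F(x).
F(x) = 3*x**5 + x**4/2 + 3*x**3/4 - x + 4*log(x**2 + 2) is an antiderivative of f.
Check: d/dx[3*x**5 + x**4/2 + 3*x**3/4 - x + 4*log(x**2 + 2)] = (60*x**6 + 8*x**5 + 129*x**4 + 16*x**3 + 14*x**2 + 32*x - 8)/(4*x**2 + 8) = f(x).
F(9/2) = 4*log(89/4) + 185751/32; F(1/2) = -9/32 + 4*log(9/4).
Integral = F(9/2) - F(1/2) = -4*log(9/4) + 4*log(89/4) + 5805.

Antiderivative: F(x) = 3*x**5 + x**4/2 + 3*x**3/4 - x + 4*log(x**2 + 2); value = -4*log(9/4) + 4*log(89/4) + 5805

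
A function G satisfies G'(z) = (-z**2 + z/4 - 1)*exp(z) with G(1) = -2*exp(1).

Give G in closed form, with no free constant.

G'(z) has the shape u'v + uv' for u = -z**2 + 9*z/4 - 13/4 and v = exp(z) — it is the derivative of the product u*v.
A general antiderivative is (-4*z**2 + 9*z - 13)*exp(z)/4 + C.
The condition gives C = -2*exp(1) - (-2*exp(1)) = 0.
So G(z) = -(4*z**2 - 9*z + 13)*exp(z)/4.
Check: d/dz[-(4*z**2 - 9*z + 13)*exp(z)/4] = -z**2*exp(z) + z*exp(z)/4 - exp(z), which equals G'(z).

G(z) = -(4*z**2 - 9*z + 13)*exp(z)/4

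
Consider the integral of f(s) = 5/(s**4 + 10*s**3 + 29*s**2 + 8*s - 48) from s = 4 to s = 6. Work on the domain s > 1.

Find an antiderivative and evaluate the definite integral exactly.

Factor the denominator ((s - 1)*(s + 3)*(s + 4)**2) and decompose: f = 6/(5*(s + 4)) + (s + 4)**(-2) - 5/(4*(s + 3)) + 1/(20*(s - 1)); each piece integrates to a log, atan, or power term.
F(s) = ((s + 4)*log(s - 1) - 25*(s + 4)*log(s + 3) + 24*(s + 4)*log(s + 4) - 20)/(20*(s + 4)) is an antiderivative of f.
Check: d/ds[((s + 4)*log(s - 1) - 25*(s + 4)*log(s + 3) + 24*(s + 4)*log(s + 4) - 20)/(20*(s + 4))] = 5/(s**4 + 10*s**3 + 29*s**2 + 8*s - 48) = f(s).
F(6) = -5*log(9)/4 - 1/10 + log(5)/20 + 6*log(10)/5; F(4) = -5*log(7)/4 - 1/8 + log(3)/20 + 6*log(8)/5.
Integral = F(6) - F(4) = -5*log(9)/4 - 6*log(8)/5 - log(3)/20 + 1/40 + log(5)/20 + 5*log(7)/4 + 6*log(10)/5.

Antiderivative: F(s) = ((s + 4)*log(s - 1) - 25*(s + 4)*log(s + 3) + 24*(s + 4)*log(s + 4) - 20)/(20*(s + 4)); value = -5*log(9)/4 - 6*log(8)/5 - log(3)/20 + 1/40 + log(5)/20 + 5*log(7)/4 + 6*log(10)/5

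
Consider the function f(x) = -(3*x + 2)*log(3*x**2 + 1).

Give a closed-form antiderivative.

Whatever form F(x) takes, F'(x) = f(x) is non-negotiable.
Check: d/dx[-3*x**2*log(3*x**2 + 1)/2 + 3*x**2/2 - 2*x*log(3*x**2 + 1) + 4*x - log(x**2 + 1/3)/2 - 4*sqrt(3)*atan(sqrt(3)*x)/3] = -3*x*log(3*x**2 + 1) - 2*log(3*x**2 + 1), which equals f(x).

An antiderivative is F(x) = -3*x**2*log(3*x**2 + 1)/2 + 3*x**2/2 - 2*x*log(3*x**2 + 1) + 4*x - log(x**2 + 1/3)/2 - 4*sqrt(3)*atan(sqrt(3)*x)/3.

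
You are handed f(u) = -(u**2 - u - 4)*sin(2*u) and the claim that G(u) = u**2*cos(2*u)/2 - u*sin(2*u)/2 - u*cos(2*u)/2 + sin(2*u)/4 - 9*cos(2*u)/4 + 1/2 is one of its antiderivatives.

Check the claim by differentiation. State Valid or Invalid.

Valid - the claim checks out under differentiation.

d/du[G] = -u**2*sin(2*u) + u*sin(2*u) + 4*sin(2*u)
This equals f(u) exactly, so the claim holds.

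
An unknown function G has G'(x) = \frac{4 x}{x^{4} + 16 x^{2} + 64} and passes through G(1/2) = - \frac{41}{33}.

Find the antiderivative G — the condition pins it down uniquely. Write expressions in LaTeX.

G(x) = -1 - \frac{1}{\frac{x^{2}}{2} + 4}

G'(x) matches the chain-rule pattern g'(h)*h' with inner function h(x) = \frac{x^{2}}{2} + 4; substituting u = h(x) collapses the integral.
A general antiderivative is - \frac{1}{\frac{x^{2}}{2} + 4} + C.
The condition gives C = - \frac{41}{33} - (- \frac{8}{33}) = -1.
So G(x) = -1 - \frac{1}{\frac{x^{2}}{2} + 4}.
Check: d/dx[-1 - \frac{1}{\frac{x^{2}}{2} + 4}] = \frac{4 x}{x^{4} + 16 x^{2} + 64} = G'(x).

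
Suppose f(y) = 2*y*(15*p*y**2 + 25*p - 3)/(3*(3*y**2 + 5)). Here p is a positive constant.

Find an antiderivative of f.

A candidate is checked by its d/dy: the result must match f(y).
Check: d/dy[(5*p*y**2 - log(y**2 + 5/3))/3] = (30*p*y**3 + 50*p*y - 6*y)/(9*y**2 + 15), which equals f(y).

An antiderivative is F(y) = (5*p*y**2 - log(y**2 + 5/3))/3.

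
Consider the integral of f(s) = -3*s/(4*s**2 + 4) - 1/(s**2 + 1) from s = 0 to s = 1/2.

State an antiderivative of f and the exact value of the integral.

Integrate term by term and add the pieces.
F(s) = -3*log(s**2 + 1)/8 - atan(s) is an antiderivative of f.
Check: d/ds[-3*log(s**2 + 1)/8 - atan(s)] = (-3*s - 4)/(4*s**2 + 4), which equals f(s).
F(1/2) = -atan(1/2) - 3*log(5/4)/8; F(0) = 0.
Integral = F(1/2) - F(0) = -atan(1/2) - 3*log(5/4)/8.

Antiderivative: F(s) = -3*log(s**2 + 1)/8 - atan(s); value = -atan(1/2) - 3*log(5/4)/8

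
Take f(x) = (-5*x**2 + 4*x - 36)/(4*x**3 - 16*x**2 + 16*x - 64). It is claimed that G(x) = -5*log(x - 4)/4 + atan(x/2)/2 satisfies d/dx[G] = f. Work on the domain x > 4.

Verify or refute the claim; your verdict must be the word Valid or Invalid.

d/dx[G] = (-5*x**2 + 4*x - 36)/(4*x**3 - 16*x**2 + 16*x - 64)
This equals f(x) exactly, so the claim holds.

Valid - the claim checks out under differentiation.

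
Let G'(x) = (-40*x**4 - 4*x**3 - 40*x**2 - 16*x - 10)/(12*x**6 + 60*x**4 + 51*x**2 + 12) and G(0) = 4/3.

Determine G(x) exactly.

G(x) = -5*atan(x/2)/3 + 1 + 1/(3*(2*x**2 + 1))

For G(x) to be correct, d/dx[G] must agree with the stated G'(x) identically.
A general antiderivative is -5*atan(x/2)/3 + 1/(3*(2*x**2 + 1)) + C.
The condition gives C = 4/3 - (1/3) = 1.
So G(x) = -5*atan(x/2)/3 + 1 + 1/(3*(2*x**2 + 1)).
Check: d/dx[-5*atan(x/2)/3 + 1 + 1/(3*(2*x**2 + 1))] = (-40*x**4 - 4*x**3 - 40*x**2 - 16*x - 10)/(12*x**6 + 60*x**4 + 51*x**2 + 12) = G'(x).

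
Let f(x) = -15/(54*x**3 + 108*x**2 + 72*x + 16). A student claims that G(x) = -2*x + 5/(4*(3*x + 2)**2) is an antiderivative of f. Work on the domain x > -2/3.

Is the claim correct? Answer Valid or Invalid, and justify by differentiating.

Invalid: d/dx[G] - f = -2, which is not 0.

d/dx[G] = (-108*x**3 - 216*x**2 - 144*x - 47)/(54*x**3 + 108*x**2 + 72*x + 16)
d/dx[G] - f(x) = -2 != 0.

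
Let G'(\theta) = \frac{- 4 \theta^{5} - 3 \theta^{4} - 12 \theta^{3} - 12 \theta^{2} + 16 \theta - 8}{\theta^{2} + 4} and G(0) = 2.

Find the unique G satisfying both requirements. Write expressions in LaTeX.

G(\theta) = - \theta^{4} - \theta^{3} + 2 \theta^{2} - 4 \operatorname{atan}{\left(\frac{\theta}{2} \right)} + 2

Check a candidate G(\theta) by differentiating: d/d\theta[G] must match the given G'(\theta).
A general antiderivative is - \theta^{4} - \theta^{3} + 2 \theta^{2} - 4 \operatorname{atan}{\left(\frac{\theta}{2} \right)} + C.
The condition gives C = 2 - (0) = 2.
So G(\theta) = - \theta^{4} - \theta^{3} + 2 \theta^{2} - 4 \operatorname{atan}{\left(\frac{\theta}{2} \right)} + 2.
Check: d/d\theta[- \theta^{4} - \theta^{3} + 2 \theta^{2} - 4 \operatorname{atan}{\left(\frac{\theta}{2} \right)} + 2] = \frac{- 4 \theta^{5} - 3 \theta^{4} - 12 \theta^{3} - 12 \theta^{2} + 16 \theta - 8}{\theta^{2} + 4} = G'(\theta).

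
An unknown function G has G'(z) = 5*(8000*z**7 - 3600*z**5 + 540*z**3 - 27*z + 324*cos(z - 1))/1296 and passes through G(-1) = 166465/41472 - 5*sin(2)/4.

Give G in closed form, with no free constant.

A first test for any G(z): its z-derivative must equal the given G'(z).
A general antiderivative is (1/4 - 5*z**2/3)**4/2 + 5*sin(z - 1)/4 + C.
The condition gives C = 166465/41472 - 5*sin(2)/4 - (83521/41472 - 5*sin(2)/4) = 2.
So G(z) = 625*z**8/162 - 125*z**6/54 + 25*z**4/48 - 5*z**2/96 + 5*sin(z - 1)/4 + 1025/512.
Check: d/dz[625*z**8/162 - 125*z**6/54 + 25*z**4/48 - 5*z**2/96 + 5*sin(z - 1)/4 + 1025/512] = 2500*z**7/81 - 125*z**5/9 + 25*z**3/12 - 5*z/48 + 5*cos(z - 1)/4, which equals G'(z).

G(z) = 625*z**8/162 - 125*z**6/54 + 25*z**4/48 - 5*z**2/96 + 5*sin(z - 1)/4 + 1025/512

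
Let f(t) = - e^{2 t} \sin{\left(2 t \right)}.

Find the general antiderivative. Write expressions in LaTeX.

Differentiate the proposed F(t) back; it has to land on f(t) exactly.
Check: d/dt[- \frac{e^{2 t} \sin{\left(2 t \right)}}{4} + \frac{e^{2 t} \cos{\left(2 t \right)}}{4}] = - e^{2 t} \sin{\left(2 t \right)} = f(t).

F(t) = - \frac{e^{2 t} \sin{\left(2 t \right)}}{4} + \frac{e^{2 t} \cos{\left(2 t \right)}}{4} + C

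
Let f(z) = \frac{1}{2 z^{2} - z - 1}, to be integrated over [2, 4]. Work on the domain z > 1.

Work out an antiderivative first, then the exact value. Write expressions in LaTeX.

The denominator factors as \left(z - 1\right) \left(2 z + 1\right); partial fractions split f into directly integrable pieces: - \frac{2}{3 \left(2 z + 1\right)} + \frac{1}{3 \left(z - 1\right)}.
F(z) = \frac{\log{\left(z - 1 \right)}}{3} - \frac{\log{\left(z + \frac{1}{2} \right)}}{3} is an antiderivative of f.
Check: d/dz[\frac{\log{\left(z - 1 \right)}}{3} - \frac{\log{\left(z + \frac{1}{2} \right)}}{3}] = \frac{1}{2 z^{2} - z - 1} = f(z).
F(4) = - \frac{\log{\left(\frac{9}{2} \right)}}{3} + \frac{\log{\left(3 \right)}}{3}; F(2) = - \frac{\log{\left(\frac{5}{2} \right)}}{3}.
Integral = F(4) - F(2) = - \frac{\log{\left(\frac{9}{2} \right)}}{3} + \frac{\log{\left(\frac{5}{2} \right)}}{3} + \frac{\log{\left(3 \right)}}{3}.

Antiderivative: F(z) = \frac{\log{\left(z - 1 \right)}}{3} - \frac{\log{\left(z + \frac{1}{2} \right)}}{3}; value = - \frac{\log{\left(\frac{9}{2} \right)}}{3} + \frac{\log{\left(\frac{5}{2} \right)}}{3} + \frac{\log{\left(3 \right)}}{3}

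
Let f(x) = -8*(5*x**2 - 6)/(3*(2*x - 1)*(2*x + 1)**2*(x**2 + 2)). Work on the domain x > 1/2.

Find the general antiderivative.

Factor the denominator (3*(2*x - 1)*(2*x + 1)**2*(x**2 + 2)) and decompose: f = 128*(2*x - 1)/(243*(x**2 + 2)) - 854/(243*(2*x + 1)) - 76/(27*(2*x + 1)**2) + 38/(27*(2*x - 1)); each piece integrates to a log, atan, or power term.
Check: d/dx[19*log(x - 1/2)/27 - 427*log(x + 1/2)/243 + 128*log(x**2 + 2)/243 - 64*sqrt(2)*atan(sqrt(2)*x/2)/243 + 38/(54*x + 27)] = (48 - 40*x**2)/(24*x**5 + 12*x**4 + 42*x**3 + 21*x**2 - 12*x - 6), which equals f(x).

F(x) = 19*log(x - 1/2)/27 - 427*log(x + 1/2)/243 + 128*log(x**2 + 2)/243 - 64*sqrt(2)*atan(sqrt(2)*x/2)/243 + 38/(54*x + 27) + C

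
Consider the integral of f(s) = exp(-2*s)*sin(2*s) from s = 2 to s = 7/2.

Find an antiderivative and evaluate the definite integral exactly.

Antiderivative: F(s) = (-sin(2*s) - cos(2*s))*exp(-2*s)/4; value = exp(-4)*sin(4)/4 + exp(-4)*cos(4)/4 - exp(-7)*cos(7)/4 - exp(-7)*sin(7)/4

For F(s) to be correct the identity F'(s) - f(s) = 0 must hold.
F(s) = (-sin(2*s) - cos(2*s))*exp(-2*s)/4 is an antiderivative of f.
Check: d/ds[(-sin(2*s) - cos(2*s))*exp(-2*s)/4] = exp(-2*s)*sin(2*s) = f(s).
F(7/2) = -exp(-7)*cos(7)/4 - exp(-7)*sin(7)/4; F(2) = -exp(-4)*cos(4)/4 - exp(-4)*sin(4)/4.
Integral = F(7/2) - F(2) = exp(-4)*sin(4)/4 + exp(-4)*cos(4)/4 - exp(-7)*cos(7)/4 - exp(-7)*sin(7)/4.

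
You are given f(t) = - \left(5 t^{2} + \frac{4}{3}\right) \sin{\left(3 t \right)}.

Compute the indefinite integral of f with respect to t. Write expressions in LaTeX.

Any candidate F(t) must reproduce f(t) exactly when differentiated.
Check: d/dt[\frac{5 t^{2} \cos{\left(3 t \right)}}{3} - \frac{10 t \sin{\left(3 t \right)}}{9} + \frac{2 \cos{\left(3 t \right)}}{27}] = - 5 t^{2} \sin{\left(3 t \right)} - \frac{4 \sin{\left(3 t \right)}}{3}, which equals f(t).

F(t) = \frac{5 t^{2} \cos{\left(3 t \right)}}{3} - \frac{10 t \sin{\left(3 t \right)}}{9} + \frac{2 \cos{\left(3 t \right)}}{27} + C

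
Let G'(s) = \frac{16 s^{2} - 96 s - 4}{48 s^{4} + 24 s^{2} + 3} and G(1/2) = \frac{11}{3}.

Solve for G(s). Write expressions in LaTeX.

Recognize the product-rule pattern: G'(s) = u'v + uv' with u = \frac{1}{2 s^{2} + \frac{1}{2}}, v = 2 - \frac{2 s}{3}, so integration by parts undoes it.
A general antiderivative is \frac{2 - \frac{2 s}{3}}{2 s^{2} + \frac{1}{2}} + C.
The condition gives C = \frac{11}{3} - (\frac{5}{3}) = 2.
So G(s) = \frac{2 - \frac{2 s}{3}}{2 s^{2} + \frac{1}{2}} + 2.
Check: d/ds[\frac{2 - \frac{2 s}{3}}{2 s^{2} + \frac{1}{2}} + 2] = \frac{16 s^{2} - 96 s - 4}{48 s^{4} + 24 s^{2} + 3} = G'(s).

G(s) = \frac{2 - \frac{2 s}{3}}{2 s^{2} + \frac{1}{2}} + 2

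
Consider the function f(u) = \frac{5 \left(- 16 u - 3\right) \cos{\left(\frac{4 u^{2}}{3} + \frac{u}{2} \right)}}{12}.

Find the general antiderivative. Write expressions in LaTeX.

F(u) = - \frac{5 \sin{\left(\frac{4 u^{2}}{3} + \frac{u}{2} \right)}}{2} + C

f matches the chain-rule pattern g'(h)*h' with inner function h(u) = \frac{4 u^{2}}{3} + \frac{u}{2}; substituting w = h(u) collapses the integral.
Check: d/du[- \frac{5 \sin{\left(\frac{4 u^{2}}{3} + \frac{u}{2} \right)}}{2}] = - \frac{20 u \cos{\left(\frac{4 u^{2}}{3} + \frac{u}{2} \right)}}{3} - \frac{5 \cos{\left(\frac{4 u^{2}}{3} + \frac{u}{2} \right)}}{4}, which equals f(u).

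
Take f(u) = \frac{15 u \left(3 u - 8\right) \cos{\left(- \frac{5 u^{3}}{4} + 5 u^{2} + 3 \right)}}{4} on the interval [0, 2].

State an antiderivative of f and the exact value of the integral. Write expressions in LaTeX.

Antiderivative: F(u) = - 3 \sin{\left(- \frac{5 u^{3}}{4} + 5 u^{2} + 3 \right)}; value = - 3 \sin{\left(13 \right)} + 3 \sin{\left(3 \right)}

f matches the chain-rule pattern g'(h)*h' with inner function h(u) = - \frac{5 u^{3}}{4} + 5 u^{2} + 3; substituting w = h(u) collapses the integral.
F(u) = - 3 \sin{\left(- \frac{5 u^{3}}{4} + 5 u^{2} + 3 \right)} is an antiderivative of f.
Check: d/du[- 3 \sin{\left(- \frac{5 u^{3}}{4} + 5 u^{2} + 3 \right)}] = \frac{45 u^{2} \cos{\left(- \frac{5 u^{3}}{4} + 5 u^{2} + 3 \right)}}{4} - 30 u \cos{\left(- \frac{5 u^{3}}{4} + 5 u^{2} + 3 \right)}, which equals f(u).
F(2) = - 3 \sin{\left(13 \right)}; F(0) = - 3 \sin{\left(3 \right)}.
Integral = F(2) - F(0) = - 3 \sin{\left(13 \right)} + 3 \sin{\left(3 \right)}.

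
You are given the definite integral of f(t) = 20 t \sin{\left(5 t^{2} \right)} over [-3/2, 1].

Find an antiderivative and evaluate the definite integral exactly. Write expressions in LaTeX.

Antiderivative: F(t) = - 2 \cos{\left(5 t^{2} \right)}; value = - 2 \cos{\left(5 \right)} + 2 \cos{\left(\frac{45}{4} \right)}

f matches the chain-rule pattern g'(h)*h' with inner function h(t) = 5 t^{2}; substituting u = h(t) collapses the integral.
F(t) = - 2 \cos{\left(5 t^{2} \right)} is an antiderivative of f.
Check: d/dt[- 2 \cos{\left(5 t^{2} \right)}] = 20 t \sin{\left(5 t^{2} \right)} = f(t).
F(1) = - 2 \cos{\left(5 \right)}; F(-3/2) = - 2 \cos{\left(\frac{45}{4} \right)}.
Integral = F(1) - F(-3/2) = - 2 \cos{\left(5 \right)} + 2 \cos{\left(\frac{45}{4} \right)}.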